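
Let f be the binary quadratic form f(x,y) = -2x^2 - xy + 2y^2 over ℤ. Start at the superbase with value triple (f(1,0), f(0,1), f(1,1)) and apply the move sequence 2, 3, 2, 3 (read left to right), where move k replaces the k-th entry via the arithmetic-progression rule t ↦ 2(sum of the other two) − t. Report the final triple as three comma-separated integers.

start (-2,2,-1) = (f(1,0),f(0,1),f(1,1))
replace slot 2: 2·((-2)+(-1)) − 2 = -8 → (-2,-8,-1)
replace slot 3: 2·((-2)+(-8)) − (-1) = -19 → (-2,-8,-19)
replace slot 2: 2·((-2)+(-19)) − (-8) = -34 → (-2,-34,-19)
replace slot 3: 2·((-2)+(-34)) − (-19) = -53 → (-2,-34,-53)

-2,-34,-53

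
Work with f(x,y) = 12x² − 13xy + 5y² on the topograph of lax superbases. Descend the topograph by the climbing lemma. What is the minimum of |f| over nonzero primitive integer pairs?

translate: b→11 (≡-13 mod 24), so (12,-13,5)→(12,11,4)
flip: (12,11,4)→(4,-11,12)
translate: b→-3 (≡-11 mod 8), so (4,-11,12)→(4,-3,5)
reduced (well bottom): (4,-3,5) with a≤c, −a<b≤a
well minimum = a = 4

4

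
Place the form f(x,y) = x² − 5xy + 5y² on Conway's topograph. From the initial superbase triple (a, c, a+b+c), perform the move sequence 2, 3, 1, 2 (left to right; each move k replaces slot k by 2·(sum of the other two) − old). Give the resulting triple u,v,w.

start (1,5,1) = (f(1,0),f(0,1),f(1,1))
replace slot 2: 2·(1+1) − 5 = -1 → (1,-1,1)
replace slot 3: 2·(1+(-1)) − 1 = -1 → (1,-1,-1)
replace slot 1: 2·((-1)+(-1)) − 1 = -5 → (-5,-1,-1)
replace slot 2: 2·((-5)+(-1)) − (-1) = -11 → (-5,-11,-1)

-5,-11,-1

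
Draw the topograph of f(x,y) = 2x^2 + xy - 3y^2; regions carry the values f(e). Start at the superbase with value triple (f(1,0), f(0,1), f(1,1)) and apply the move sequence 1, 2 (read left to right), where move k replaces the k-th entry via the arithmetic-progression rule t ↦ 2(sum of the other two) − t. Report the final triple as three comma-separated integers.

start (2,-3,0) = (f(1,0),f(0,1),f(1,1))
replace slot 1: 2·((-3)+0) − 2 = -8 → (-8,-3,0)
replace slot 2: 2·((-8)+0) − (-3) = -13 → (-8,-13,0)

-8,-13,0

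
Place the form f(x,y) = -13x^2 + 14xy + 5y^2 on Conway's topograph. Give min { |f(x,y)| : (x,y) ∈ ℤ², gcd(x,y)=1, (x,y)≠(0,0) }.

river: ρ → (5,16,-10)
river: ρ → (-10,4,11)
river: ρ → (11,18,-3)
river: ρ → (-3,18,11)
river: ρ → (11,4,-10)
river: ρ → (-10,16,5)
river: ρ → (5,14,-13)
river: ρ → (-13,12,6)
river: ρ → (6,12,-13)
river: ρ → (-13,14,5)
closes: descent 0, river 10
min |a| on river = 3

3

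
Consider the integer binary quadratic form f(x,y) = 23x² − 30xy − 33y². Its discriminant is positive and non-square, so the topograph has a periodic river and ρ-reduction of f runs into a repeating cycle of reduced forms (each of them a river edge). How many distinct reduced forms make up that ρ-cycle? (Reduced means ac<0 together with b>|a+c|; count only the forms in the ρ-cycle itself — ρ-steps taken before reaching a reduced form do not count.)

D = 3936, ⌊√D⌋ = 62
descent: ρ → (-33,30,23)  [lands on river]
river: ρ → (23,62,-1)
river: ρ → (-1,62,23)
river: ρ → (23,30,-33)
river: ρ → (-33,36,20)
river: ρ → (20,44,-25)
river: ρ → (-25,56,8)
river: ρ → (8,56,-25)
river: ρ → (-25,44,20)
river: ρ → (20,36,-33)
ρ-cycle length = 10 (tail of 1 descent step not counted)

10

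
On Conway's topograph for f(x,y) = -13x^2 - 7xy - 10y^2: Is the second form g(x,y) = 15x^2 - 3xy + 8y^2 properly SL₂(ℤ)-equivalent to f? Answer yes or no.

D₁ = -471, D₂ = -471
f is negative-definite; reduce −f:
−f: flip: (13,7,10)→(10,-7,13)
−f: reduced (well bottom): (10,-7,13) with a≤c, −a<b≤a
flip sign back: reduced form of f is (-10,7,-13)
g: flip: (15,-3,8)→(8,3,15)
g: reduced (well bottom): (8,3,15) with a≤c, −a<b≤a
reduced forms (-10, 7, -13) vs (8, 3, 15) ⇒ inequivalent

no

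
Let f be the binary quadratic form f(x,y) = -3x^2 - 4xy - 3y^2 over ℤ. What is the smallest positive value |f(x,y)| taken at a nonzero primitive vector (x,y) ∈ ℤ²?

translate: b→-2 (≡4 mod 6), so (3,4,3)→(3,-2,2)
flip: (3,-2,2)→(2,2,3)
reduced (well bottom): (2,2,3) with a≤c, −a<b≤a
well minimum |f| = |-2| = 2 (negative-definite)

2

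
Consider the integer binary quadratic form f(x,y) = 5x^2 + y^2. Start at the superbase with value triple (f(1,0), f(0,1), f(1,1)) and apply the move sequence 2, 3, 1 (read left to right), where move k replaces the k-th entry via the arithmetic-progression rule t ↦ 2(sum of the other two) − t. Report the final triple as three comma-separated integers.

start (5,1,6) = (f(1,0),f(0,1),f(1,1))
replace slot 2: 2·(5+6) − 1 = 21 → (5,21,6)
replace slot 3: 2·(5+21) − 6 = 46 → (5,21,46)
replace slot 1: 2·(21+46) − 5 = 129 → (129,21,46)

129,21,46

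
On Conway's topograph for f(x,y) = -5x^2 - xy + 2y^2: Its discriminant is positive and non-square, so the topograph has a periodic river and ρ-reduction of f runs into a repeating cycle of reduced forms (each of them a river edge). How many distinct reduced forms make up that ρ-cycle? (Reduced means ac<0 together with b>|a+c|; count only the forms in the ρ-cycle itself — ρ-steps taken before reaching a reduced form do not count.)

D = 41, ⌊√D⌋ = 6
descent: ρ → (2,5,-2)  [lands on river]
river: ρ → (-2,3,4)
river: ρ → (4,5,-1)
river: ρ → (-1,5,4)
river: ρ → (4,3,-2)
river: ρ → (-2,5,2)
river: ρ → (2,3,-4)
river: ρ → (-4,5,1)
river: ρ → (1,5,-4)
river: ρ → (-4,3,2)
ρ-cycle length = 10 (tail of 1 descent step not counted)

10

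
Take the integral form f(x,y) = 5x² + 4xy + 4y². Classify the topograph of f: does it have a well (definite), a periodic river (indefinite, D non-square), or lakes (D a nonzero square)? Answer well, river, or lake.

D = b²−4ac = 4² − 4·5·4 = -64
D < 0 ⇒ definite ⇒ every region one sign ⇒ single well

well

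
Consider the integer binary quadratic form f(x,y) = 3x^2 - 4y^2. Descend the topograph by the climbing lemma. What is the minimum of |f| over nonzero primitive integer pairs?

descent: ρ → (-4,0,3)
descent: ρ → (3,6,-1)  [lands on river]
river: ρ → (-1,6,3)
closes: descent 2, river 2
min |a| on river = 1

1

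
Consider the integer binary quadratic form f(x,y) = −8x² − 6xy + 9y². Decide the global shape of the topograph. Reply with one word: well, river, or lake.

D = b²−4ac = (-6)² − 4·(-8)·9 = 324
D = 18² is a perfect square ⇒ form factors over ℤ ⇒ lakes

lake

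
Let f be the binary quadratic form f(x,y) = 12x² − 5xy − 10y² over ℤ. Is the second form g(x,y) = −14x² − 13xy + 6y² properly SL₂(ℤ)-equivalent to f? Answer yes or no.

D₁ = 505, D₂ = 505
river cycle of f (length 8): (-10, 5, 12), (12, 19, -3), (-3, 17, 18), (18, 19, -2), (-2, 21, 8), (8, 11, -12), (-12, 13, 7), (7, 15, -10)
river cycle of g (length 8): (6, 13, -14), (-14, 15, 5), (5, 15, -14), (-14, 13, 6), (6, 11, -16), (-16, 21, 1), (1, 21, -16), (-16, 11, 6)
cycles differ ⇒ inequivalent

no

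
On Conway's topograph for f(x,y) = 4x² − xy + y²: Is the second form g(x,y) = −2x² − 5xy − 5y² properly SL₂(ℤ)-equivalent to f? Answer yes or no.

D₁ = -15, D₂ = -15
f: flip: (4,-1,1)→(1,1,4)
f: reduced (well bottom): (1,1,4) with a≤c, −a<b≤a
g is negative-definite; reduce −g:
−g: translate: b→1 (≡5 mod 4), so (2,5,5)→(2,1,2)
−g: reduced (well bottom): (2,1,2) with a≤c, −a<b≤a
flip sign back: reduced form of g is (-2,-1,-2)
reduced forms (1, 1, 4) vs (-2, -1, -2) ⇒ inequivalent

no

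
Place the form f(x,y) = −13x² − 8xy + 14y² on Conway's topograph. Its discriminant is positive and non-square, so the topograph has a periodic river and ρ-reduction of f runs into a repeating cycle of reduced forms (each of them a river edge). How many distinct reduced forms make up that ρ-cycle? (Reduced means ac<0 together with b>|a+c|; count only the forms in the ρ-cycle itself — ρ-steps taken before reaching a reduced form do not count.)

D = 792, ⌊√D⌋ = 28
descent: ρ → (14,8,-13)  [lands on river]
river: ρ → (-13,18,9)
river: ρ → (9,18,-13)
river: ρ → (-13,8,14)
river: ρ → (14,20,-7)
river: ρ → (-7,22,11)
river: ρ → (11,22,-7)
river: ρ → (-7,20,14)
ρ-cycle length = 8 (tail of 1 descent step not counted)

8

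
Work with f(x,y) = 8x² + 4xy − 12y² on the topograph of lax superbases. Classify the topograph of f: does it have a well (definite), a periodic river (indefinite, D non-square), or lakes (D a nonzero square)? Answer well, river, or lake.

D = b²−4ac = 4² − 4·8·(-12) = 400
D = 20² is a perfect square ⇒ form factors over ℤ ⇒ lakes

lake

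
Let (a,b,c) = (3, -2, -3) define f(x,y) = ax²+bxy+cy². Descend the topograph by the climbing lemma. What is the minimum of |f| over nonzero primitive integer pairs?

descent: ρ → (-3,2,3)  [lands on river]
river: ρ → (3,4,-2)
river: ρ → (-2,4,3)
river: ρ → (3,2,-3)
river: ρ → (-3,4,2)
river: ρ → (2,4,-3)
closes: descent 1, river 6
min |a| on river = 2

2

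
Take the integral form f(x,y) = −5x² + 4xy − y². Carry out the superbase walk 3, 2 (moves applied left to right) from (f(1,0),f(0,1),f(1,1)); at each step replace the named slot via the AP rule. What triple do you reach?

start (-5,-1,-2) = (f(1,0),f(0,1),f(1,1))
replace slot 3: 2·((-5)+(-1)) − (-2) = -10 → (-5,-1,-10)
replace slot 2: 2·((-5)+(-10)) − (-1) = -29 → (-5,-29,-10)

-5,-29,-10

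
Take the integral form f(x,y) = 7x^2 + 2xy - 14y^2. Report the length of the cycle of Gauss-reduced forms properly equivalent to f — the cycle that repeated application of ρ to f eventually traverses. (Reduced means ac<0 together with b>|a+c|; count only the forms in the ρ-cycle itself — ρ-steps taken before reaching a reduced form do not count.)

D = 396, ⌊√D⌋ = 19
descent: ρ → (-14,-2,7)
descent: ρ → (7,16,-5)  [lands on river]
river: ρ → (-5,14,10)
river: ρ → (10,6,-9)
river: ρ → (-9,12,7)
ρ-cycle length = 4 (tail of 2 descent steps not counted)

4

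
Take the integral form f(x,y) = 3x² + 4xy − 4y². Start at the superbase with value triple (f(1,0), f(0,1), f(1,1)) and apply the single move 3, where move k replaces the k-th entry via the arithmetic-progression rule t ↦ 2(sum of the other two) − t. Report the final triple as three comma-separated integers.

start (3,-4,3) = (f(1,0),f(0,1),f(1,1))
replace slot 3: 2·(3+(-4)) − 3 = -5 → (3,-4,-5)

3,-4,-5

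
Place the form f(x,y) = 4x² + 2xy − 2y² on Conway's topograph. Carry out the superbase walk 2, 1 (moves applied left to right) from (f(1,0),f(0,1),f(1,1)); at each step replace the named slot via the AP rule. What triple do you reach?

start (4,-2,4) = (f(1,0),f(0,1),f(1,1))
replace slot 2: 2·(4+4) − (-2) = 18 → (4,18,4)
replace slot 1: 2·(18+4) − 4 = 40 → (40,18,4)

40,18,4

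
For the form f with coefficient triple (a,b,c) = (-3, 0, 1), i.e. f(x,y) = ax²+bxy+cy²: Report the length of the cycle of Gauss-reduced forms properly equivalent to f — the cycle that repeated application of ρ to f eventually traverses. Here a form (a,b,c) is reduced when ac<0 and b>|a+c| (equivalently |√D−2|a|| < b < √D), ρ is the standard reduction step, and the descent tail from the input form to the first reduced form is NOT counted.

D = 12, ⌊√D⌋ = 3
descent: ρ → (1,2,-2)  [lands on river]
river: ρ → (-2,2,1)
ρ-cycle length = 2 (tail of 1 descent step not counted)

2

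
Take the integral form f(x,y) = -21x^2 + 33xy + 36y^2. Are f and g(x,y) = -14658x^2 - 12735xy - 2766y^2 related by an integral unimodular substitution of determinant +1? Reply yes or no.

D₁ = 4113, D₂ = 4113
river cycle of f (length 46): (36, 39, -18), (-18, 33, 42), (42, 51, -9), (-9, 57, 24), (24, 39, -27), (-27, 15, 36), (36, 57, -6), (-6, 63, 6), (6, 57, -36), (-36, 15, 27), … (36 more)
river cycle of g (length 46): (-21, 33, 36), (36, 39, -18), (-18, 33, 42), (42, 51, -9), (-9, 57, 24), (24, 39, -27), (-27, 15, 36), (36, 57, -6), (-6, 63, 6), (6, 57, -36), … (36 more)
cycles coincide ⇒ equivalent

yes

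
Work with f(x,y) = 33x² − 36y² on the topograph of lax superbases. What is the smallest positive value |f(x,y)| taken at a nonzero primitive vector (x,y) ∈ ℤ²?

descent: ρ → (-36,0,33)
descent: ρ → (33,66,-3)  [lands on river]
river: ρ → (-3,66,33)
closes: descent 2, river 2
min |a| on river = 3

3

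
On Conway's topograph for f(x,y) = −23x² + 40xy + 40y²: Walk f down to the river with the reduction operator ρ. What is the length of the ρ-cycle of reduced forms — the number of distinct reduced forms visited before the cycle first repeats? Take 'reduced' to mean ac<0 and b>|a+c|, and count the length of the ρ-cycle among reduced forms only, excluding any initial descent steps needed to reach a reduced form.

D = 5280, ⌊√D⌋ = 72
river: ρ → (40,40,-23)
river: ρ → (-23,52,28)
river: ρ → (28,60,-15)
river: ρ → (-15,60,28)
river: ρ → (28,52,-23)
river: ρ → (-23,40,40)
ρ-cycle length = 6 (tail of 0 descent steps not counted)

6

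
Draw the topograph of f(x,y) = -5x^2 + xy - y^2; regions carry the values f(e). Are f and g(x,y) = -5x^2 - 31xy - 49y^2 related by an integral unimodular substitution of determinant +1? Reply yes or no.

D₁ = -19, D₂ = -19
f is negative-definite; reduce −f:
−f: flip: (5,-1,1)→(1,1,5)
−f: reduced (well bottom): (1,1,5) with a≤c, −a<b≤a
flip sign back: reduced form of f is (-1,-1,-5)
g is negative-definite; reduce −g:
−g: translate: b→1 (≡31 mod 10), so (5,31,49)→(5,1,1)
−g: flip: (5,1,1)→(1,-1,5)
−g: translate: b→1 (≡-1 mod 2), so (1,-1,5)→(1,1,5)
−g: reduced (well bottom): (1,1,5) with a≤c, −a<b≤a
flip sign back: reduced form of g is (-1,-1,-5)
reduced forms (-1, -1, -5) vs (-1, -1, -5) ⇒ equivalent

yes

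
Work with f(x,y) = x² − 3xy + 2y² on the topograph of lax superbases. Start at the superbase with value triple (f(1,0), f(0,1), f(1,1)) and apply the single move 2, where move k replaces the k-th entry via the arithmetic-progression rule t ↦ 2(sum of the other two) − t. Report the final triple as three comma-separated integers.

start (1,2,0) = (f(1,0),f(0,1),f(1,1))
replace slot 2: 2·(1+0) − 2 = 0 → (1,0,0)

1,0,0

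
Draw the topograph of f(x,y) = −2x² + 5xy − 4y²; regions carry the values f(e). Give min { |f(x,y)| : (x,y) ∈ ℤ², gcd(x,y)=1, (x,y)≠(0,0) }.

translate: b→-1 (≡-5 mod 4), so (2,-5,4)→(2,-1,1)
flip: (2,-1,1)→(1,1,2)
reduced (well bottom): (1,1,2) with a≤c, −a<b≤a
well minimum |f| = |-1| = 1 (negative-definite)

1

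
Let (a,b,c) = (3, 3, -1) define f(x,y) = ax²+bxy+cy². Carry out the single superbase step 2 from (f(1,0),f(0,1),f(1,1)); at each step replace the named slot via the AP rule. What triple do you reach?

start (3,-1,5) = (f(1,0),f(0,1),f(1,1))
replace slot 2: 2·(3+5) − (-1) = 17 → (3,17,5)

3,17,5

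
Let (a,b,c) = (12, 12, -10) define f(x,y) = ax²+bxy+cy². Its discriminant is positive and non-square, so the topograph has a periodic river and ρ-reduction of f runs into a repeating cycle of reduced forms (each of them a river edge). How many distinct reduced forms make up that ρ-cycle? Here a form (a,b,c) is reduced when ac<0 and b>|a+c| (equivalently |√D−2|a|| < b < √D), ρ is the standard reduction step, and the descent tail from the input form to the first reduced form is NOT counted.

D = 624, ⌊√D⌋ = 24
river: ρ → (-10,8,14)
river: ρ → (14,20,-4)
river: ρ → (-4,20,14)
river: ρ → (14,8,-10)
river: ρ → (-10,12,12)
river: ρ → (12,12,-10)
ρ-cycle length = 6 (tail of 0 descent steps not counted)

6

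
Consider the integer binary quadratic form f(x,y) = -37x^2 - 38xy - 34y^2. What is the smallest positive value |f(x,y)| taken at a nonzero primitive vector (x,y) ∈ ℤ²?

translate: b→-36 (≡38 mod 74), so (37,38,34)→(37,-36,33)
flip: (37,-36,33)→(33,36,37)
translate: b→-30 (≡36 mod 66), so (33,36,37)→(33,-30,34)
reduced (well bottom): (33,-30,34) with a≤c, −a<b≤a
well minimum |f| = |-33| = 33 (negative-definite)

33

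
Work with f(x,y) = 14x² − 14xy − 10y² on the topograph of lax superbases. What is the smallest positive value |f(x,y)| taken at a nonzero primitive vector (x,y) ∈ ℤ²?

descent: ρ → (-10,14,14)  [lands on river]
river: ρ → (14,14,-10)
river: ρ → (-10,26,2)
river: ρ → (2,26,-10)
closes: descent 1, river 4
min |a| on river = 2

2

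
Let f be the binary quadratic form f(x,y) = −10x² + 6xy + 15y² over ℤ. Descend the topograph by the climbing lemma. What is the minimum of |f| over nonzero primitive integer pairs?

river: ρ → (15,24,-1)
river: ρ → (-1,24,15)
river: ρ → (15,6,-10)
river: ρ → (-10,14,11)
river: ρ → (11,8,-13)
river: ρ → (-13,18,6)
river: ρ → (6,18,-13)
river: ρ → (-13,8,11)
river: ρ → (11,14,-10)
river: ρ → (-10,6,15)
closes: descent 0, river 10
min |a| on river = 1

1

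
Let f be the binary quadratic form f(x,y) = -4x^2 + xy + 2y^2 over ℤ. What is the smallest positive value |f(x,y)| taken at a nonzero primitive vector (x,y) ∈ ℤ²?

descent: ρ → (2,3,-3)  [lands on river]
river: ρ → (-3,3,2)
river: ρ → (2,5,-1)
river: ρ → (-1,5,2)
closes: descent 1, river 4
min |a| on river = 1

1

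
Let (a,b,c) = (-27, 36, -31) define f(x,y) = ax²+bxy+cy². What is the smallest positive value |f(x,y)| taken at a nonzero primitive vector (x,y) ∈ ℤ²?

translate: b→18 (≡-36 mod 54), so (27,-36,31)→(27,18,22)
flip: (27,18,22)→(22,-18,27)
reduced (well bottom): (22,-18,27) with a≤c, −a<b≤a
well minimum |f| = |-22| = 22 (negative-definite)

22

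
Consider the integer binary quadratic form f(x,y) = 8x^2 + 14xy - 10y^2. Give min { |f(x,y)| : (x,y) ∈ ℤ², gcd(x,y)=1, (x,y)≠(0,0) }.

river: ρ → (-10,6,12)
river: ρ → (12,18,-4)
river: ρ → (-4,22,2)
river: ρ → (2,22,-4)
river: ρ → (-4,18,12)
river: ρ → (12,6,-10)
river: ρ → (-10,14,8)
river: ρ → (8,18,-6)
river: ρ → (-6,18,8)
river: ρ → (8,14,-10)
closes: descent 0, river 10
min |a| on river = 2

2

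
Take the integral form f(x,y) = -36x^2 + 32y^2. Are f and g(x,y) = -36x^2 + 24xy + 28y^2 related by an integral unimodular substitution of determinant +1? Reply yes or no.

D₁ = 4608, D₂ = 4608
river cycle of f (length 2): (32, 64, -4), (-4, 64, 32)
river cycle of g (length 6): (28, 32, -32), (-32, 32, 28), (28, 24, -36), (-36, 48, 16), (16, 48, -36), (-36, 24, 28)
cycles differ ⇒ inequivalent

no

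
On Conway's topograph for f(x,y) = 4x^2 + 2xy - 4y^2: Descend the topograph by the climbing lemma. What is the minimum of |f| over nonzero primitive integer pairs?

river: ρ → (-4,6,2)
river: ρ → (2,6,-4)
river: ρ → (-4,2,4)
river: ρ → (4,6,-2)
river: ρ → (-2,6,4)
river: ρ → (4,2,-4)
closes: descent 0, river 6
min |a| on river = 2

2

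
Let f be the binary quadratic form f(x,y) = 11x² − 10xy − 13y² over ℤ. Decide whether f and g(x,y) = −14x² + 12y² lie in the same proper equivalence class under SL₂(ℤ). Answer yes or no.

D₁ = 672, D₂ = 672
river cycle of f (length 6): (-13, 10, 11), (11, 12, -12), (-12, 12, 11), (11, 10, -13), (-13, 16, 8), (8, 16, -13)
river cycle of g (length 2): (12, 24, -2), (-2, 24, 12)
cycles differ ⇒ inequivalent

no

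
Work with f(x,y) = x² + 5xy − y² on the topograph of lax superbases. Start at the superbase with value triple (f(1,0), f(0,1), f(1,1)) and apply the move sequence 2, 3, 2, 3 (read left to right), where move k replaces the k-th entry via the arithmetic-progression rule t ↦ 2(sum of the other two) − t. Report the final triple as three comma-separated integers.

start (1,-1,5) = (f(1,0),f(0,1),f(1,1))
replace slot 2: 2·(1+5) − (-1) = 13 → (1,13,5)
replace slot 3: 2·(1+13) − 5 = 23 → (1,13,23)
replace slot 2: 2·(1+23) − 13 = 35 → (1,35,23)
replace slot 3: 2·(1+35) − 23 = 49 → (1,35,49)

1,35,49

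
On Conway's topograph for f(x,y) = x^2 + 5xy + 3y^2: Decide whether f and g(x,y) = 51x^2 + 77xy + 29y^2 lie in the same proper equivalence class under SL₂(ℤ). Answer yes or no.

D₁ = 13, D₂ = 13
river cycle of f (length 2): (-1, 3, 1), (1, 3, -1)
river cycle of g (length 2): (-1, 3, 1), (1, 3, -1)
cycles coincide ⇒ equivalent

yes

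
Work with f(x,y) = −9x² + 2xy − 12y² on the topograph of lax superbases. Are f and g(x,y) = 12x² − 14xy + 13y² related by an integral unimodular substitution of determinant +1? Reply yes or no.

D₁ = -428, D₂ = -428
f is negative-definite; reduce −f:
−f: reduced (well bottom): (9,-2,12) with a≤c, −a<b≤a
flip sign back: reduced form of f is (-9,2,-12)
g: translate: b→10 (≡-14 mod 24), so (12,-14,13)→(12,10,11)
g: flip: (12,10,11)→(11,-10,12)
g: reduced (well bottom): (11,-10,12) with a≤c, −a<b≤a
reduced forms (-9, 2, -12) vs (11, -10, 12) ⇒ inequivalent

no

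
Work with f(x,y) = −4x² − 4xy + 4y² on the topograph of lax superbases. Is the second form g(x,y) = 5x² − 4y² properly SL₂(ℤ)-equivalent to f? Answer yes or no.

D₁ = 80, D₂ = 80
river cycle of f (length 2): (4, 4, -4), (-4, 4, 4)
river cycle of g (length 2): (-4, 8, 1), (1, 8, -4)
cycles differ ⇒ inequivalent

no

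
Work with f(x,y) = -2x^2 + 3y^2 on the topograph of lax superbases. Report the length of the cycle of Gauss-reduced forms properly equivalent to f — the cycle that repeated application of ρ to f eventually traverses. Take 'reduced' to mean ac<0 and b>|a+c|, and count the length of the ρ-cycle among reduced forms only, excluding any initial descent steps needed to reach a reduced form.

D = 24, ⌊√D⌋ = 4
descent: ρ → (3,0,-2)
descent: ρ → (-2,4,1)  [lands on river]
river: ρ → (1,4,-2)
ρ-cycle length = 2 (tail of 2 descent steps not counted)

2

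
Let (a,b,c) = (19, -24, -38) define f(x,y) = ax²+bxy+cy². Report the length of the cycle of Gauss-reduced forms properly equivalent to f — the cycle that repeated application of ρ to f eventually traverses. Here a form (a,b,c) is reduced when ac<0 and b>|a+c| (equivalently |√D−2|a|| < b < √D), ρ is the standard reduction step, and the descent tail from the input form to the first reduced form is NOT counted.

D = 3464, ⌊√D⌋ = 58
descent: ρ → (-38,24,19)  [lands on river]
river: ρ → (19,52,-10)
river: ρ → (-10,48,29)
river: ρ → (29,10,-29)
river: ρ → (-29,48,10)
river: ρ → (10,52,-19)
river: ρ → (-19,24,38)
river: ρ → (38,52,-5)
river: ρ → (-5,58,5)
river: ρ → (5,52,-38)
ρ-cycle length = 10 (tail of 1 descent step not counted)

10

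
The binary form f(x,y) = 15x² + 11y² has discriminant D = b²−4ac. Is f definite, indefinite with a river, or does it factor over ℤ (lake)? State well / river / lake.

D = b²−4ac = 0² − 4·15·11 = -660
D < 0 ⇒ definite ⇒ every region one sign ⇒ single well

well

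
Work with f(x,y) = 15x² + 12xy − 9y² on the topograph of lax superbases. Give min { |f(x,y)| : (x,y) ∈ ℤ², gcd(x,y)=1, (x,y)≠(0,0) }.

river: ρ → (-9,24,3)
river: ρ → (3,24,-9)
river: ρ → (-9,12,15)
river: ρ → (15,18,-6)
river: ρ → (-6,18,15)
river: ρ → (15,12,-9)
closes: descent 0, river 6
min |a| on river = 3

3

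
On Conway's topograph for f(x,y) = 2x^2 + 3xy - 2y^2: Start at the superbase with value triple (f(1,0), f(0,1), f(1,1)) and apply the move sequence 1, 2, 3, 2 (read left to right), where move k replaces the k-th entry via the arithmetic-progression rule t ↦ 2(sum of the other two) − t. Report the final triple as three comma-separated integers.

start (2,-2,3) = (f(1,0),f(0,1),f(1,1))
replace slot 1: 2·((-2)+3) − 2 = 0 → (0,-2,3)
replace slot 2: 2·(0+3) − (-2) = 8 → (0,8,3)
replace slot 3: 2·(0+8) − 3 = 13 → (0,8,13)
replace slot 2: 2·(0+13) − 8 = 18 → (0,18,13)

0,18,13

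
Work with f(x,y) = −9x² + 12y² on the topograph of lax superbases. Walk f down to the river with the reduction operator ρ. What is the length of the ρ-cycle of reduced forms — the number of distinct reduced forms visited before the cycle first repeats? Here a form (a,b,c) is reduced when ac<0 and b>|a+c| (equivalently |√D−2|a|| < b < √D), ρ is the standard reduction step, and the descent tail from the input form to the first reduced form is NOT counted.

D = 432, ⌊√D⌋ = 20
descent: ρ → (12,0,-9)
descent: ρ → (-9,18,3)  [lands on river]
river: ρ → (3,18,-9)
ρ-cycle length = 2 (tail of 2 descent steps not counted)

2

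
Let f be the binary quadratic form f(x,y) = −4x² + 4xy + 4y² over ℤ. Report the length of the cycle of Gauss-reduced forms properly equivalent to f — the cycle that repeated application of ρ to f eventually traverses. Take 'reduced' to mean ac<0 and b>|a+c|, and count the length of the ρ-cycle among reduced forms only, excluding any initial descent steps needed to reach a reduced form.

D = 80, ⌊√D⌋ = 8
river: ρ → (4,4,-4)
river: ρ → (-4,4,4)
ρ-cycle length = 2 (tail of 0 descent steps not counted)

2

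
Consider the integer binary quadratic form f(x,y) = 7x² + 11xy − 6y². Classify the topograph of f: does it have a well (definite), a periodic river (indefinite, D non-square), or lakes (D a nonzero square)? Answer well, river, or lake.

D = b²−4ac = 11² − 4·7·(-6) = 289
D = 17² is a perfect square ⇒ form factors over ℤ ⇒ lakes

lake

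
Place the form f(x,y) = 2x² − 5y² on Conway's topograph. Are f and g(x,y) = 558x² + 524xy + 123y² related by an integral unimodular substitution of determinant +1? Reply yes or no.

D₁ = 40, D₂ = 40
river cycle of f (length 6): (2, 4, -3), (-3, 2, 3), (3, 4, -2), (-2, 4, 3), (3, 2, -3), (-3, 4, 2)
river cycle of g (length 6): (2, 4, -3), (-3, 2, 3), (3, 4, -2), (-2, 4, 3), (3, 2, -3), (-3, 4, 2)
cycles coincide ⇒ equivalent

yes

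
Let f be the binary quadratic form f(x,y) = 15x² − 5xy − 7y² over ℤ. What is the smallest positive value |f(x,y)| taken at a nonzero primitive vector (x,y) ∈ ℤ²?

descent: ρ → (-7,19,3)  [lands on river]
river: ρ → (3,17,-13)
river: ρ → (-13,9,7)
river: ρ → (7,19,-3)
river: ρ → (-3,17,13)
river: ρ → (13,9,-7)
closes: descent 1, river 6
min |a| on river = 3

3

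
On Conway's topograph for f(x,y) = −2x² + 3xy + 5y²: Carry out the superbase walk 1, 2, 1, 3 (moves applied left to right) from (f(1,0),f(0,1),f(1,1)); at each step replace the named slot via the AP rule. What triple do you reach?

start (-2,5,6) = (f(1,0),f(0,1),f(1,1))
replace slot 1: 2·(5+6) − (-2) = 24 → (24,5,6)
replace slot 2: 2·(24+6) − 5 = 55 → (24,55,6)
replace slot 1: 2·(55+6) − 24 = 98 → (98,55,6)
replace slot 3: 2·(98+55) − 6 = 300 → (98,55,300)

98,55,300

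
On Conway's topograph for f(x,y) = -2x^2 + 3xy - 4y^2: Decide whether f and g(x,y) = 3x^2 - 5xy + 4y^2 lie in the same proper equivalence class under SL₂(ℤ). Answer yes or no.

D₁ = -23, D₂ = -23
f is negative-definite; reduce −f:
−f: translate: b→1 (≡-3 mod 4), so (2,-3,4)→(2,1,3)
−f: reduced (well bottom): (2,1,3) with a≤c, −a<b≤a
flip sign back: reduced form of f is (-2,-1,-3)
g: translate: b→1 (≡-5 mod 6), so (3,-5,4)→(3,1,2)
g: flip: (3,1,2)→(2,-1,3)
g: reduced (well bottom): (2,-1,3) with a≤c, −a<b≤a
reduced forms (-2, -1, -3) vs (2, -1, 3) ⇒ inequivalent

no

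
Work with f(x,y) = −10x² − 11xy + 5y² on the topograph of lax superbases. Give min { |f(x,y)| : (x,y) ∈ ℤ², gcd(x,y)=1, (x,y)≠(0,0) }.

descent: ρ → (5,11,-10)  [lands on river]
river: ρ → (-10,9,6)
river: ρ → (6,15,-4)
river: ρ → (-4,17,2)
river: ρ → (2,15,-12)
river: ρ → (-12,9,5)
closes: descent 1, river 6
min |a| on river = 2

2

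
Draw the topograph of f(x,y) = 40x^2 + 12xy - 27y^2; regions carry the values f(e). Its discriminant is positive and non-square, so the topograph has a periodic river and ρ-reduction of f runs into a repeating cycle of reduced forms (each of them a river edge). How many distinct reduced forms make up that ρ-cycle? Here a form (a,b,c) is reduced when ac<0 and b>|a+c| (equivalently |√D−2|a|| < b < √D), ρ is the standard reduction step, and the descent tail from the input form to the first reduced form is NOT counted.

D = 4464, ⌊√D⌋ = 66
descent: ρ → (-27,42,25)  [lands on river]
river: ρ → (25,58,-11)
river: ρ → (-11,52,40)
river: ρ → (40,28,-23)
river: ρ → (-23,64,4)
river: ρ → (4,64,-23)
river: ρ → (-23,28,40)
river: ρ → (40,52,-11)
river: ρ → (-11,58,25)
river: ρ → (25,42,-27)
river: ρ → (-27,66,1)
river: ρ → (1,66,-27)
ρ-cycle length = 12 (tail of 1 descent step not counted)

12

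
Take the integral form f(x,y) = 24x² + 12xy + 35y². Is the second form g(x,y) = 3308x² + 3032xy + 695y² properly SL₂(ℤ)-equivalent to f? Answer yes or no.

D₁ = -3216, D₂ = -3216
f: reduced (well bottom): (24,12,35) with a≤c, −a<b≤a
g: flip: (3308,3032,695)→(695,-3032,3308)
g: translate: b→-252 (≡-3032 mod 1390), so (695,-3032,3308)→(695,-252,24)
g: flip: (695,-252,24)→(24,252,695)
g: translate: b→12 (≡252 mod 48), so (24,252,695)→(24,12,35)
g: reduced (well bottom): (24,12,35) with a≤c, −a<b≤a
reduced forms (24, 12, 35) vs (24, 12, 35) ⇒ equivalent

yes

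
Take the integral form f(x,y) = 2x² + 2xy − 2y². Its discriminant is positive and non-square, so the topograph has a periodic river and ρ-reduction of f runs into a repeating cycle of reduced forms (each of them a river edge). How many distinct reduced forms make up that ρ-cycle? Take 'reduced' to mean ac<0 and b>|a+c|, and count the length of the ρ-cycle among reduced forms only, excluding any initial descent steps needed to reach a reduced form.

D = 20, ⌊√D⌋ = 4
river: ρ → (-2,2,2)
river: ρ → (2,2,-2)
ρ-cycle length = 2 (tail of 0 descent steps not counted)

2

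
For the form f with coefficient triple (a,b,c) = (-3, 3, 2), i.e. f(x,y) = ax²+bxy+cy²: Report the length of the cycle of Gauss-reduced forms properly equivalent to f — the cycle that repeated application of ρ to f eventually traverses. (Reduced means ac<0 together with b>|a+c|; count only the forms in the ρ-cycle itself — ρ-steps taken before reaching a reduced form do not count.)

D = 33, ⌊√D⌋ = 5
river: ρ → (2,5,-1)
river: ρ → (-1,5,2)
river: ρ → (2,3,-3)
river: ρ → (-3,3,2)
ρ-cycle length = 4 (tail of 0 descent steps not counted)

4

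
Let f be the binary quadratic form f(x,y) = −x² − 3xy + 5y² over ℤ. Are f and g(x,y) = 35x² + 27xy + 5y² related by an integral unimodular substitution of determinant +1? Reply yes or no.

D₁ = 29, D₂ = 29
river cycle of f (length 2): (-1, 5, 1), (1, 5, -1)
river cycle of g (length 2): (-1, 5, 1), (1, 5, -1)
cycles coincide ⇒ equivalent

yes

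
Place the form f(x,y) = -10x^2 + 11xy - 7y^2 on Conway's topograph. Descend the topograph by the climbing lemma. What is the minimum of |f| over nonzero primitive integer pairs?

translate: b→9 (≡-11 mod 20), so (10,-11,7)→(10,9,6)
flip: (10,9,6)→(6,-9,10)
translate: b→3 (≡-9 mod 12), so (6,-9,10)→(6,3,7)
reduced (well bottom): (6,3,7) with a≤c, −a<b≤a
well minimum |f| = |-6| = 6 (negative-definite)

6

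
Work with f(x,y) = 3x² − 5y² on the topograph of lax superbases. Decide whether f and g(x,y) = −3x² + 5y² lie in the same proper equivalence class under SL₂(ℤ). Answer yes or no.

D₁ = 60, D₂ = 60
river cycle of f (length 2): (3, 6, -2), (-2, 6, 3)
river cycle of g (length 2): (-3, 6, 2), (2, 6, -3)
cycles differ ⇒ inequivalent

no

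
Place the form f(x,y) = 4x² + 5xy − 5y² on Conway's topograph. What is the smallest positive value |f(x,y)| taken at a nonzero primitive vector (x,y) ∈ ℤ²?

river: ρ → (-5,5,4)
river: ρ → (4,3,-6)
river: ρ → (-6,9,1)
river: ρ → (1,9,-6)
river: ρ → (-6,3,4)
river: ρ → (4,5,-5)
closes: descent 0, river 6
min |a| on river = 1

1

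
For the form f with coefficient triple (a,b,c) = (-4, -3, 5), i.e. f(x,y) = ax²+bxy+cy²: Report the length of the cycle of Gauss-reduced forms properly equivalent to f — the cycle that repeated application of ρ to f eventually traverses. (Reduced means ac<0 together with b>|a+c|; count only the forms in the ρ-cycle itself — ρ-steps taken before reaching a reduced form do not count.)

D = 89, ⌊√D⌋ = 9
descent: ρ → (5,3,-4)  [lands on river]
river: ρ → (-4,5,4)
river: ρ → (4,3,-5)
river: ρ → (-5,7,2)
river: ρ → (2,9,-1)
river: ρ → (-1,9,2)
river: ρ → (2,7,-5)
river: ρ → (-5,3,4)
river: ρ → (4,5,-4)
river: ρ → (-4,3,5)
river: ρ → (5,7,-2)
river: ρ → (-2,9,1)
river: ρ → (1,9,-2)
river: ρ → (-2,7,5)
ρ-cycle length = 14 (tail of 1 descent step not counted)

14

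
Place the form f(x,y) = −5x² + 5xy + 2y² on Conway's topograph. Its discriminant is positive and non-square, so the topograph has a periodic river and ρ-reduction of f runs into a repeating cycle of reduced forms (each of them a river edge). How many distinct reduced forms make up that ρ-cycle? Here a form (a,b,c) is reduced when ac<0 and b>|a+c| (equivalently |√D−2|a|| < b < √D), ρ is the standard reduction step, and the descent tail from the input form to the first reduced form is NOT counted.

D = 65, ⌊√D⌋ = 8
river: ρ → (2,7,-2)
river: ρ → (-2,5,5)
river: ρ → (5,5,-2)
river: ρ → (-2,7,2)
river: ρ → (2,5,-5)
river: ρ → (-5,5,2)
ρ-cycle length = 6 (tail of 0 descent steps not counted)

6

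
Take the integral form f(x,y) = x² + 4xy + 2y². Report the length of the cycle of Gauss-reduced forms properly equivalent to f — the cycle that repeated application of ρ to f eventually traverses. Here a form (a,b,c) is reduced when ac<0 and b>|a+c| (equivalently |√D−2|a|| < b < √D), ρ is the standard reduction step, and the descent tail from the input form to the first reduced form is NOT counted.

D = 8, ⌊√D⌋ = 2
descent: ρ → (2,0,-1)
descent: ρ → (-1,2,1)  [lands on river]
river: ρ → (1,2,-1)
ρ-cycle length = 2 (tail of 2 descent steps not counted)

2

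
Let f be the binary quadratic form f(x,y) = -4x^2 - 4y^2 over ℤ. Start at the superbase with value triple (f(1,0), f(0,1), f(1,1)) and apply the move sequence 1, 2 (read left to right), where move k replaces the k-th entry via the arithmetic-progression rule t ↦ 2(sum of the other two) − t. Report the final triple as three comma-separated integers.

start (-4,-4,-8) = (f(1,0),f(0,1),f(1,1))
replace slot 1: 2·((-4)+(-8)) − (-4) = -20 → (-20,-4,-8)
replace slot 2: 2·((-20)+(-8)) − (-4) = -52 → (-20,-52,-8)

-20,-52,-8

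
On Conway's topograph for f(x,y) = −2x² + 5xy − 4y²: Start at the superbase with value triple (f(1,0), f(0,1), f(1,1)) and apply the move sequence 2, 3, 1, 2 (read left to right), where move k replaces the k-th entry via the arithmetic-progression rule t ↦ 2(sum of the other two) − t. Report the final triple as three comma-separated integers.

start (-2,-4,-1) = (f(1,0),f(0,1),f(1,1))
replace slot 2: 2·((-2)+(-1)) − (-4) = -2 → (-2,-2,-1)
replace slot 3: 2·((-2)+(-2)) − (-1) = -7 → (-2,-2,-7)
replace slot 1: 2·((-2)+(-7)) − (-2) = -16 → (-16,-2,-7)
replace slot 2: 2·((-16)+(-7)) − (-2) = -44 → (-16,-44,-7)

-16,-44,-7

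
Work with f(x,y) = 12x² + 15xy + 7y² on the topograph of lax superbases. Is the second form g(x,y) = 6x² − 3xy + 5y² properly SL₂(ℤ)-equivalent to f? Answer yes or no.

D₁ = -111, D₂ = -111
f: translate: b→-9 (≡15 mod 24), so (12,15,7)→(12,-9,4)
f: flip: (12,-9,4)→(4,9,12)
f: translate: b→1 (≡9 mod 8), so (4,9,12)→(4,1,7)
f: reduced (well bottom): (4,1,7) with a≤c, −a<b≤a
g: flip: (6,-3,5)→(5,3,6)
g: reduced (well bottom): (5,3,6) with a≤c, −a<b≤a
reduced forms (4, 1, 7) vs (5, 3, 6) ⇒ inequivalent

no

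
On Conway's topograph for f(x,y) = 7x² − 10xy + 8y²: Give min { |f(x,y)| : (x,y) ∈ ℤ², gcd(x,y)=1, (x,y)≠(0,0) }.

translate: b→4 (≡-10 mod 14), so (7,-10,8)→(7,4,5)
flip: (7,4,5)→(5,-4,7)
reduced (well bottom): (5,-4,7) with a≤c, −a<b≤a
well minimum = a = 5

5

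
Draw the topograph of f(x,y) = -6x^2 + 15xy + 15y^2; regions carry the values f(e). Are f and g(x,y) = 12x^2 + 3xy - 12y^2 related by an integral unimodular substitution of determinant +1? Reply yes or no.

D₁ = 585, D₂ = 585
river cycle of f (length 6): (15, 15, -6), (-6, 21, 6), (6, 15, -15), (-15, 15, 6), (6, 21, -6), (-6, 15, 15)
river cycle of g (length 6): (-12, 21, 3), (3, 21, -12), (-12, 3, 12), (12, 21, -3), (-3, 21, 12), (12, 3, -12)
cycles differ ⇒ inequivalent

no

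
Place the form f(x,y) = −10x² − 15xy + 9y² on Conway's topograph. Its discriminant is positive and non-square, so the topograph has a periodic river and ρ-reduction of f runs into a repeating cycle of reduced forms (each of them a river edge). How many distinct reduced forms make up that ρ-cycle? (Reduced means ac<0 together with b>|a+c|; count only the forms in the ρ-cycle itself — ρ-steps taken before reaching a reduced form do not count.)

D = 585, ⌊√D⌋ = 24
descent: ρ → (9,15,-10)  [lands on river]
river: ρ → (-10,5,14)
river: ρ → (14,23,-1)
river: ρ → (-1,23,14)
river: ρ → (14,5,-10)
river: ρ → (-10,15,9)
river: ρ → (9,21,-4)
river: ρ → (-4,19,14)
river: ρ → (14,9,-9)
river: ρ → (-9,9,14)
river: ρ → (14,19,-4)
river: ρ → (-4,21,9)
ρ-cycle length = 12 (tail of 1 descent step not counted)

12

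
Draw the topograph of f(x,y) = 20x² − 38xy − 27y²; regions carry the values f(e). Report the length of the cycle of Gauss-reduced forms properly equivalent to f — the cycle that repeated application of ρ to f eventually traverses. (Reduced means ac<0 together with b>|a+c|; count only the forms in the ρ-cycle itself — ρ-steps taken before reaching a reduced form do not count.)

D = 3604, ⌊√D⌋ = 60
descent: ρ → (-27,38,20)  [lands on river]
river: ρ → (20,42,-23)
river: ρ → (-23,50,12)
river: ρ → (12,46,-31)
river: ρ → (-31,16,27)
river: ρ → (27,38,-20)
river: ρ → (-20,42,23)
river: ρ → (23,50,-12)
river: ρ → (-12,46,31)
river: ρ → (31,16,-27)
ρ-cycle length = 10 (tail of 1 descent step not counted)

10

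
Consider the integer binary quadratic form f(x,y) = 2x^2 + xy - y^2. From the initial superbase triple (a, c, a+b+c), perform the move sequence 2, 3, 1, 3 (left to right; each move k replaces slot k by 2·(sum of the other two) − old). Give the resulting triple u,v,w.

start (2,-1,2) = (f(1,0),f(0,1),f(1,1))
replace slot 2: 2·(2+2) − (-1) = 9 → (2,9,2)
replace slot 3: 2·(2+9) − 2 = 20 → (2,9,20)
replace slot 1: 2·(9+20) − 2 = 56 → (56,9,20)
replace slot 3: 2·(56+9) − 20 = 110 → (56,9,110)

56,9,110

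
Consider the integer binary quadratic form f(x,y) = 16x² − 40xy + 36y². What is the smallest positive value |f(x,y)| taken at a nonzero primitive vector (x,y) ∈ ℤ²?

translate: b→-8 (≡-40 mod 32), so (16,-40,36)→(16,-8,12)
flip: (16,-8,12)→(12,8,16)
reduced (well bottom): (12,8,16) with a≤c, −a<b≤a
well minimum = a = 12

12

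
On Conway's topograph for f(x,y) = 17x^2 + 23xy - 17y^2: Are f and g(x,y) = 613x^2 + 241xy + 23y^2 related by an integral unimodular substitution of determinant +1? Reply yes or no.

D₁ = 1685, D₂ = 1685
river cycle of f (length 10): (-17, 11, 23), (23, 35, -5), (-5, 35, 23), (23, 11, -17), (-17, 23, 17), (17, 11, -23), (-23, 35, 5), (5, 35, -23), (-23, 11, 17), (17, 23, -17)
river cycle of g (length 10): (23, 35, -5), (-5, 35, 23), (23, 11, -17), (-17, 23, 17), (17, 11, -23), (-23, 35, 5), (5, 35, -23), (-23, 11, 17), (17, 23, -17), (-17, 11, 23)
cycles coincide ⇒ equivalent

yes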